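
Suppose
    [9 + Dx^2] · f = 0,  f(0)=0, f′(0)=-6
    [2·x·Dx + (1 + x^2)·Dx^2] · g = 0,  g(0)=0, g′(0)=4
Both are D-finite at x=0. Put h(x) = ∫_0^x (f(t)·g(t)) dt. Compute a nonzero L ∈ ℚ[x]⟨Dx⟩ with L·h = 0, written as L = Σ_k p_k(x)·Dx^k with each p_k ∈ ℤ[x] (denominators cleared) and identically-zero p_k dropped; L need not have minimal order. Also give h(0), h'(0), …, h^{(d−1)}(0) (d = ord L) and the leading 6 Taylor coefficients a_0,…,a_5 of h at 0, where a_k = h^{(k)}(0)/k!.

f: a_k = 0, -6, 0, 9, 0, -81/20, …
g: a_k = 0, 4, 0, -4/3, 0, 4/5, …
h₀=f·g: eliminate ⇒ L₀, order ≤ 2·2.
h=∫₀ˣh₀: take L = L₀·Dx.
L = (1170 + 3834·x^2 + 4779·x^4 + 2916·x^6 + 729·x^8)·Dx + (396·x + 1044·x^3 + 972·x^5 + 324·x^7)·Dx^2 + (220 + 768·x^2 + 1026·x^4 + 648·x^6 + 162·x^8)·Dx^3 + (44·x + 116·x^3 + 108·x^5 + 36·x^7)·Dx^4 + (10 + 38·x^2 + 55·x^4 + 36·x^6 + 9·x^8)·Dx^5  (order 5).
h: a_k = 0, 0, 0, -8, 0, 44/5, …
ICs: h(0) = 0, h′(0) = 0, h′′(0) = 0, h′′′(0) = -48, h′′′′(0) = 0.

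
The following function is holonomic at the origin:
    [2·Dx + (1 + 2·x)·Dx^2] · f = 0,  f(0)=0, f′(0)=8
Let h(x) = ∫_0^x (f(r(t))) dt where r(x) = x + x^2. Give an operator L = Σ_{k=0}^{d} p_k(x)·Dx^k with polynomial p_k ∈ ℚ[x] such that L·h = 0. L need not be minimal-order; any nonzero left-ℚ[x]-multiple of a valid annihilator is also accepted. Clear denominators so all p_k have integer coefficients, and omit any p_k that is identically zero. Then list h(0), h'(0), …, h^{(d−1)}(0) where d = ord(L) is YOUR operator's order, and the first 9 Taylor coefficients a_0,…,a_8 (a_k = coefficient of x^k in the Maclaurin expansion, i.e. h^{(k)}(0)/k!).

L = (4·x + 4·x^2)·Dx^2 + (1 + 4·x + 6·x^2 + 4·x^3)·Dx^3  (order 3).
h: a_k = 0, 0, 4, 0, -4/3, 8/5, -16/15, 0, 8/7, …
ICs: h(0) = 0, h′(0) = 0, h′′(0) = 8.

f: a_k = 0, 8, -8, 32/3, -16, 128/5, -128/3, 512/7, -128, …
f∘r: x↦r, Dx↦Dx/r' in L_f ⇒ L₀.
h=∫h₀ ⇒ L = L₀·Dx.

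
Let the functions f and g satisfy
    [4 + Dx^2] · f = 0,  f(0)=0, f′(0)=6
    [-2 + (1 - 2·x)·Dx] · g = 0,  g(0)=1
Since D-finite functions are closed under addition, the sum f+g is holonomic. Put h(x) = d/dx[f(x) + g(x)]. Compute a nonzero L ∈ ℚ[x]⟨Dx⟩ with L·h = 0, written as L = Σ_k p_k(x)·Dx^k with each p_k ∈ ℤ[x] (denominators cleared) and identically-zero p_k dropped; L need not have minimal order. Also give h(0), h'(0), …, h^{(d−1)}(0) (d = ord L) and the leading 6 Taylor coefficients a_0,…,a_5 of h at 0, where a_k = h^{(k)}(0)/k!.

f: a_k = 0, 6, 0, -4, 0, 4/5, …
g: a_k = 1, 2, 4, 8, 16, 32, …
Weyl lclm of L_f,L_g ⇒ L₀ (ord ≤ 3).
Derive L from L₀ (diff closure).
L = (208 - 64·x + 64·x^2) + (-28 + 72·x - 48·x^2 + 32·x^3)·Dx + (52 - 16·x + 16·x^2)·Dx^2 + (-7 + 18·x - 12·x^2 + 8·x^3)·Dx^3  (order 3).
h: a_k = 8, 8, 12, 64, 164, 384, …
ICs: h(0) = 8, h′(0) = 8, h′′(0) = 24.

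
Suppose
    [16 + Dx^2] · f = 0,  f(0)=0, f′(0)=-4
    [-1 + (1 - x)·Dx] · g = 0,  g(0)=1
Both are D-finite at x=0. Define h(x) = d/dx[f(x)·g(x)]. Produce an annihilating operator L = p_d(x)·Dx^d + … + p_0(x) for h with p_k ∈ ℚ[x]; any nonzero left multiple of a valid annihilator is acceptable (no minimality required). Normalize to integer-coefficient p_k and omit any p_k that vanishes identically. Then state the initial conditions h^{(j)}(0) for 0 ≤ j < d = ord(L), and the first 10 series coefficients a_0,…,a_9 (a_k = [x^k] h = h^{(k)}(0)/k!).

f: a_k = 0, -4, 0, 32/3, 0, -128/15, 0, 1024/315, 0, -2048/2835, …
g: a_k = 1, 1, 1, 1, 1, 1, 1, 1, 1, 1, …
L₀ := L_f ⊗_s L_g (sym. prod.), ord ≤ 2.
h=h₀': d/dx-closure on L₀ ⇒ L.
L = (14 - 32·x + 16·x^2) + (-2 + 2·x)·Dx + (1 - 2·x + x^2)·Dx^2  (order 2).
h: a_k = -4, -8, 20, 80/3, -28/3, -56/5, 436/45, 3488/315, 268/45, 536/81, …
ICs: h(0) = -4, h′(0) = -8.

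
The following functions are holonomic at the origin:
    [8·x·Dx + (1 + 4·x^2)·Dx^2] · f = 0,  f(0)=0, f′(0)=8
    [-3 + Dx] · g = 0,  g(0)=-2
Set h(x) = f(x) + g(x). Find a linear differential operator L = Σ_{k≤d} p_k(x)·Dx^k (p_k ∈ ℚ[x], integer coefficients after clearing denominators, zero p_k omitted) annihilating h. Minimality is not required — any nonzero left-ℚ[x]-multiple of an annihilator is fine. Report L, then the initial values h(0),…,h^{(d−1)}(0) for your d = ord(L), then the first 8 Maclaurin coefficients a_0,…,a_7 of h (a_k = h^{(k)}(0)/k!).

f: a_k = 0, 8, 0, -32/3, 0, 128/5, 0, -512/7, …
g: a_k = -2, -6, -9, -9, -27/4, -81/20, -81/40, -243/280, …
f+g: L₀ = lclm(L_f,L_g), ord ≤ 2+1.
L = (24 - 72·x - 288·x^2 - 288·x^3)·Dx + (-17 + 24·x^2 - 144·x^4)·Dx^2 + (3 + 8·x + 24·x^2 + 32·x^3 + 48·x^4)·Dx^3  (order 3).
h: a_k = -2, 2, -9, -59/3, -27/4, 431/20, -81/40, -20723/280, …
ICs: h(0) = -2, h′(0) = 2, h′′(0) = -18.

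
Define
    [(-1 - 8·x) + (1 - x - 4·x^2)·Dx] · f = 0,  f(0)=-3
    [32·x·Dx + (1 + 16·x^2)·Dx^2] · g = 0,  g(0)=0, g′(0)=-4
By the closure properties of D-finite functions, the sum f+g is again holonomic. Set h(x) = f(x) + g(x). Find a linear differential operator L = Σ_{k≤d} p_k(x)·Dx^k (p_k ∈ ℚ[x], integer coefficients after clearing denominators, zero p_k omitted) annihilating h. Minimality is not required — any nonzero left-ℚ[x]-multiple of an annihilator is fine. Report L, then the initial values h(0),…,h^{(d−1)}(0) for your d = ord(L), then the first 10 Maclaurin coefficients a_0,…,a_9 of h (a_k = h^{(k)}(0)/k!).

L = (-160 + 640·x + 14848·x^2 + 36864·x^3 + 178176·x^4 + 98304·x^6)·Dx + (43 + 336·x + 16·x^2 + 3072·x^3 + 35072·x^4 + 124928·x^5 + 12288·x^6 + 98304·x^7)·Dx^2 + (-5 - 23·x - 272·x^2 - 16·x^3 - 2368·x^4 + 5888·x^5 + 12288·x^6 + 4096·x^7 + 16384·x^8)·Dx^3  (order 3).
h: a_k = -3, -7, -15, -17/3, -87, -1999/5, -543, 7123/7, -3495, -341227/9, …
ICs: h(0) = -3, h′(0) = -7, h′′(0) = -30.

f: a_k = -3, -3, -15, -27, -87, -195, -543, -1323, -3495, -8787, …
g: a_k = 0, -4, 0, 64/3, 0, -1024/5, 0, 16384/7, 0, -262144/9, …
L₀ := lclm(L_f,L_g); ord L₀ ≤ 1+2.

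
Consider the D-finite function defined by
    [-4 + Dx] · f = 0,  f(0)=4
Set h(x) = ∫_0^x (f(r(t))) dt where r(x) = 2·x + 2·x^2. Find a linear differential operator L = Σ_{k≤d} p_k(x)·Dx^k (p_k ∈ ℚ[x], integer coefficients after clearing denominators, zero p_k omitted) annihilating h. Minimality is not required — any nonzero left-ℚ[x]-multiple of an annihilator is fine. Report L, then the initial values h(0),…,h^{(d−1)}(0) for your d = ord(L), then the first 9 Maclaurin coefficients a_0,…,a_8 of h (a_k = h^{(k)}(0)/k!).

f: a_k = 4, 16, 32, 128/3, 128/3, 512/15, 1024/45, 4096/315, 2048/315, …
f∘r: x↦r, Dx↦Dx/r' in L_f ⇒ L₀.
h=∫h₀ ⇒ L = L₀·Dx.
L = (-8 - 16·x)·Dx + Dx^2  (order 2).
h: a_k = 0, 4, 16, 160/3, 448/3, 5504/15, 36352/45, 510976/315, 189440/63, …
ICs: h(0) = 0, h′(0) = 4.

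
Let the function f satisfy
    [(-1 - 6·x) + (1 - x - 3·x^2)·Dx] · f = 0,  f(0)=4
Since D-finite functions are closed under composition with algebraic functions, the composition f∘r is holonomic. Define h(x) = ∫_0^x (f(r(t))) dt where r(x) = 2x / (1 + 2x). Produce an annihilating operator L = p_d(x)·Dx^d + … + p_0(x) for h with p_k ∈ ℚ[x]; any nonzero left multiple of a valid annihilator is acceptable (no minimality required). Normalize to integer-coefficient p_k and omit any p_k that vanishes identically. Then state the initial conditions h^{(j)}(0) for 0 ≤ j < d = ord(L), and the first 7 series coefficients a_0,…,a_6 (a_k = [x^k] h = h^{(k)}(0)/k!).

f: a_k = 4, 4, 16, 28, 76, 160, 388, …
f∘r: x↦r, Dx↦Dx/r' in L_f ⇒ L₀.
∫: right-multiply L₀ by Dx.
L = (2 + 28·x)·Dx + (-1 - 4·x + 8·x^2 + 24·x^3)·Dx^2  (order 2).
h: a_k = 0, 4, 4, 16, 0, 576/5, -192, …
ICs: h(0) = 0, h′(0) = 4.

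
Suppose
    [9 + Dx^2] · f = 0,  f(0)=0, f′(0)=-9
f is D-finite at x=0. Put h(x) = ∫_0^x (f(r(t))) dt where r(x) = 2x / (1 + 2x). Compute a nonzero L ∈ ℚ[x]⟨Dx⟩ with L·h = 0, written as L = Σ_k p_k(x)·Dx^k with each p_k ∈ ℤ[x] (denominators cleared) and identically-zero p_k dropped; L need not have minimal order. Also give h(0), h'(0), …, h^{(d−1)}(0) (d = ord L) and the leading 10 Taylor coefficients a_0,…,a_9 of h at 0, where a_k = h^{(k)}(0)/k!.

L = 36·Dx + (4 + 24·x + 48·x^2 + 32·x^3)·Dx^2 + (1 + 8·x + 24·x^2 + 32·x^3 + 16·x^4)·Dx^3  (order 3).
h: a_k = 0, 0, -9, 12, 9, -504/5, 1758/5, -6120/7, 58059/35, -10096/5, …
ICs: h(0) = 0, h′(0) = 0, h′′(0) = -18.

f: a_k = 0, -9, 0, 27/2, 0, -243/40, 0, 729/560, 0, -729/4480, …
f∘r: x↦r, Dx↦Dx/r' in L_f ⇒ L₀.
h=∫₀ˣh₀: take L = L₀·Dx.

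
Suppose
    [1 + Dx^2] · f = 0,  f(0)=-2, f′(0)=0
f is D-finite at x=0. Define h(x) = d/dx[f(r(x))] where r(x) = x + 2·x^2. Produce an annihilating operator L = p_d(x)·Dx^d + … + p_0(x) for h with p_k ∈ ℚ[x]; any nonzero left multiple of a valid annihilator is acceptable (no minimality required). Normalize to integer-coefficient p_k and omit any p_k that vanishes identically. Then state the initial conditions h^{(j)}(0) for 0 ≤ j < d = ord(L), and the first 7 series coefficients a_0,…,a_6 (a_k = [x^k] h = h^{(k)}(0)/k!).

L = (49 + 16·x + 96·x^2 + 256·x^3 + 256·x^4) + (-12 - 48·x)·Dx + (1 + 8·x + 16·x^2)·Dx^2  (order 2).
h: a_k = 0, 2, 12, 47/3, -10/3, -719/60, -553/30, …
ICs: h(0) = 0, h′(0) = 2.

f: a_k = -2, 0, 1, 0, -1/12, 0, 1/360, …
Substitute x→r, Dx→(1/r')Dx; clear ⇒ L₀.
h=h₀': d/dx-closure on L₀ ⇒ L.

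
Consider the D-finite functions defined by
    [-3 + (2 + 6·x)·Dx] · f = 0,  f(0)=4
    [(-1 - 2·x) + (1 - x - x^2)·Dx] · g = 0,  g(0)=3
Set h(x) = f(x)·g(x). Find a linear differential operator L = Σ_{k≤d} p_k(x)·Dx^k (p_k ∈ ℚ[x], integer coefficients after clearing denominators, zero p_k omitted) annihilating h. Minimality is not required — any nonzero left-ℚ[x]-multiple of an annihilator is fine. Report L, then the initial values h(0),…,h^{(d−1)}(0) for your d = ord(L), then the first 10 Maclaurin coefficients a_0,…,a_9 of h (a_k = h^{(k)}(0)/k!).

f: a_k = 4, 6, -9/2, 27/4, -405/32, 1701/64, -15309/256, 72171/512, -2814669/8192, 14073345/16384, …
g: a_k = 3, 3, 6, 9, 15, 24, 39, 63, 102, 165, …
Sym-product of L_f,L_g gives L₀ (≤ ord 1).
L = (5 + 7·x + 9·x^2) + (-2 - 4·x + 8·x^2 + 6·x^3)·Dx  (order 1).
h: a_k = 12, 30, 57/2, 315/4, 2217/32, 14577/64, 30117/256, 393363/512, -1186455/8192, 52434741/16384, …
ICs: h(0) = 12.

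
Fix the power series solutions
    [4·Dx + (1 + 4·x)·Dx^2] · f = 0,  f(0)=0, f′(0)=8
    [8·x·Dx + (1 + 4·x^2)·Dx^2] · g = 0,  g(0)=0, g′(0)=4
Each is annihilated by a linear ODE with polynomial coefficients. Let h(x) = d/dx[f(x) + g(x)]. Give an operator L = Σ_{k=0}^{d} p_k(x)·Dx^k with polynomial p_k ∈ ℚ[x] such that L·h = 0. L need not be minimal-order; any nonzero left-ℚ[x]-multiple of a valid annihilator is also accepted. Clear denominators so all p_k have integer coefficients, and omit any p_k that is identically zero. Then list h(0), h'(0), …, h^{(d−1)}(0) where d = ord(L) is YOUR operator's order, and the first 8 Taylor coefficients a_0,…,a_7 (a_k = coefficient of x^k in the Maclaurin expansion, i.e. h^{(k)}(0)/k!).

f: a_k = 0, 8, -16, 128/3, -128, 2048/5, -4096/3, 32768/7, …
g: a_k = 0, 4, 0, -16/3, 0, 64/5, 0, -256/7, …
Weyl lclm of L_f,L_g ⇒ L₀ (ord ≤ 4).
h=h₀': d/dx-closure on L₀ ⇒ L.
L = (-8 - 96·x + 96·x^2 + 128·x^3) + (-10 - 16·x - 72·x^2 + 192·x^3 + 256·x^4)·Dx + (-1 - 2·x + 8·x^2 + 8·x^3 + 48·x^4 + 64·x^5)·Dx^2  (order 2).
h: a_k = 12, -32, 112, -512, 2112, -8192, 32512, -131072, …
ICs: h(0) = 12, h′(0) = -32.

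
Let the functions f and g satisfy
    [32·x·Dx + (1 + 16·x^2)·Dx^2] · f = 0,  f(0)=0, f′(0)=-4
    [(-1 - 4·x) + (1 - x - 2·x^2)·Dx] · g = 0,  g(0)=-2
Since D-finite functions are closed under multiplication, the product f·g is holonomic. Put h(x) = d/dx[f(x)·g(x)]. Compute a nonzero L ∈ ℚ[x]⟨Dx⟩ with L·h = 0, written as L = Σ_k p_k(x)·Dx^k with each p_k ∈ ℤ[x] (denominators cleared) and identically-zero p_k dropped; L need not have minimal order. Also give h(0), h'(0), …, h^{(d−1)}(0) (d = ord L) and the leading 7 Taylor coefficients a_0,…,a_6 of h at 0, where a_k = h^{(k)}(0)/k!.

L = (-36 + 2880·x^2 + 6144·x^3 + 18432·x^4) + (11 + 60·x - 144·x^2 - 64·x^3 + 6144·x^4 + 12288·x^5)·Dx + (-1 - 7·x - 54·x^2 - 48·x^3 - 512·x^4 + 1024·x^5 + 1536·x^6)·Dx^2  (order 2).
h: a_k = 8, 16, -56, -32/3, 1848, 10928/5, -375656/15, …
ICs: h(0) = 8, h′(0) = 16.

f: a_k = 0, -4, 0, 64/3, 0, -1024/5, 0, …
g: a_k = -2, -2, -6, -10, -22, -42, -86, …
Product ⇒ symmetric product L₀, ord ≤ 2.
Derive L from L₀ (diff closure).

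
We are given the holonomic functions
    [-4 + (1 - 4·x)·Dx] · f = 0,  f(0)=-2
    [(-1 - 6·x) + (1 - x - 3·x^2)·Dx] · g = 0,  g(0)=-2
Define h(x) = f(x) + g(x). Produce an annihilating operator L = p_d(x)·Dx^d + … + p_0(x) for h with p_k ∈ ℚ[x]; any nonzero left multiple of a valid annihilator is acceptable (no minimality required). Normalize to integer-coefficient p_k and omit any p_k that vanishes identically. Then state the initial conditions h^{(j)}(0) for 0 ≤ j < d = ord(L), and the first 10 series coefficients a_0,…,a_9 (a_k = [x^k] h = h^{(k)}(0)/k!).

f: a_k = -2, -8, -32, -128, -512, -2048, -8192, -32768, -131072, -524288, …
g: a_k = -2, -2, -8, -14, -38, -80, -194, -434, -1016, -2318, …
f+g: L₀ = lclm(L_f,L_g), ord ≤ 1+1.
L = (-72·x + 72·x^2 - 96·x^3) + (8 - 6·x - 66·x^2 + 112·x^3 - 192·x^4)·Dx + (-1 + 7·x - 15·x^2 + 10·x^3 + 20·x^4 - 48·x^5)·Dx^2  (order 2).
h: a_k = -4, -10, -40, -142, -550, -2128, -8386, -33202, -132088, -526606, …
ICs: h(0) = -4, h′(0) = -10.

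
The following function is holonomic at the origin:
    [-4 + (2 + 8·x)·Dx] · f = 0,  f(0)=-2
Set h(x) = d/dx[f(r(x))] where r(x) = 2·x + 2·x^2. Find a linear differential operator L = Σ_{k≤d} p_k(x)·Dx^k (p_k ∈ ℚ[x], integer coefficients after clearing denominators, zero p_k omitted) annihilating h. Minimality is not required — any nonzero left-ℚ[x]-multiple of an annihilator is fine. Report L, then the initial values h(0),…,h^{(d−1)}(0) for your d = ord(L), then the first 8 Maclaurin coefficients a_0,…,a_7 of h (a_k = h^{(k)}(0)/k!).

L = -2 + (-1 - 10·x - 24·x^2 - 16·x^3)·Dx  (order 1).
h: a_k = -8, 16, -96, 576, -3520, 21888, -137984, 879104, …
ICs: h(0) = -8.

f: a_k = -2, -4, 4, -8, 20, -56, 168, -528, …
Substitute x→r, Dx→(1/r')Dx; clear ⇒ L₀.
h=h₀': d/dx-closure on L₀ ⇒ L.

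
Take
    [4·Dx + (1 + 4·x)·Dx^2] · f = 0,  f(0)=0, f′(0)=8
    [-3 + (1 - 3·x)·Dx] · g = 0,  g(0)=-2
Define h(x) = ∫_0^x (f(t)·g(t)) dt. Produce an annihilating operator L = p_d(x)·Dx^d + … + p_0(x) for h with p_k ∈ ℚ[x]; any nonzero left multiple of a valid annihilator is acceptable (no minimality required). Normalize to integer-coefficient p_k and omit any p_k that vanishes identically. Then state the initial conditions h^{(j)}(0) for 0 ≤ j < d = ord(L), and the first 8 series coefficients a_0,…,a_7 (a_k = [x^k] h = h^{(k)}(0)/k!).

f: a_k = 0, 8, -16, 128/3, -128, 2048/5, -4096/3, 32768/7, …
g: a_k = -2, -6, -18, -54, -162, -486, -1458, -4374, …
f·g: L₀ = L_f ⊗_s L_g, ord ≤ 2·1.
∫: right-multiply L₀ by Dx.
L = 12·Dx + (2 + 36·x)·Dx^2 + (-1 - x + 12·x^2)·Dx^3  (order 3).
h: a_k = 0, 0, -8, -16/3, -100/3, -144/5, -3128/15, -2192/15, …
ICs: h(0) = 0, h′(0) = 0, h′′(0) = -16.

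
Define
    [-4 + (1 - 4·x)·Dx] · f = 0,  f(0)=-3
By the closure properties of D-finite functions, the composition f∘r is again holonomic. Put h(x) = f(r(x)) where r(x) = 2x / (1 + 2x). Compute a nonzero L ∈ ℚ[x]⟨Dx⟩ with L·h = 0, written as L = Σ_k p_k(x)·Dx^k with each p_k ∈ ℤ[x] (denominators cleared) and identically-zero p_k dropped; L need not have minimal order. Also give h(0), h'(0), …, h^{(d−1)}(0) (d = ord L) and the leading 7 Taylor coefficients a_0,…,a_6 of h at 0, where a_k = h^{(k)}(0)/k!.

L = 8 + (-1 + 4·x + 12·x^2)·Dx  (order 1).
h: a_k = -3, -24, -144, -864, -5184, -31104, -186624, …
ICs: h(0) = -3.

f: a_k = -3, -12, -48, -192, -768, -3072, -12288, …
Change of var in L_f (x↦r) gives L₀.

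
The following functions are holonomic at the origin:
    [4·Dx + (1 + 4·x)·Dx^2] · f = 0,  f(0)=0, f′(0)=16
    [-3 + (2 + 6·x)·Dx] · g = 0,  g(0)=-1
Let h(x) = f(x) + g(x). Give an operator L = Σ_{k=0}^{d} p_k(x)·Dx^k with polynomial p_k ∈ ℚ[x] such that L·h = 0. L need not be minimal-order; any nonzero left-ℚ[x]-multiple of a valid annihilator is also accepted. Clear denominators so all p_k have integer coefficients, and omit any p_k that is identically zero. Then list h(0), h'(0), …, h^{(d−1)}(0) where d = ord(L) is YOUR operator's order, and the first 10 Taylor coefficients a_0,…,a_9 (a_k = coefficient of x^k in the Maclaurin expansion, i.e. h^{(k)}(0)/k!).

f: a_k = 0, 16, -32, 256/3, -256, 4096/5, -8192/3, 65536/7, -32768, 1048576/9, …
g: a_k = -1, -3/2, 9/8, -27/16, 405/128, -1701/256, 15309/1024, -72171/2048, 2814669/32768, -14073345/65536, …
L₀ := lclm(L_f,L_g); ord L₀ ≤ 2+1.
L = (84 + 144·x)·Dx + (101 + 552·x + 720·x^2)·Dx^2 + (10 + 94·x + 288·x^2 + 288·x^3)·Dx^3  (order 3).
h: a_k = -1, 29/2, -247/8, 4015/48, -32363/128, 1040071/1280, -8342681/3072, 133712531/14336, -1070927155/32768, 68592816631/589824, …
ICs: h(0) = -1, h′(0) = 29/2, h′′(0) = -247/4.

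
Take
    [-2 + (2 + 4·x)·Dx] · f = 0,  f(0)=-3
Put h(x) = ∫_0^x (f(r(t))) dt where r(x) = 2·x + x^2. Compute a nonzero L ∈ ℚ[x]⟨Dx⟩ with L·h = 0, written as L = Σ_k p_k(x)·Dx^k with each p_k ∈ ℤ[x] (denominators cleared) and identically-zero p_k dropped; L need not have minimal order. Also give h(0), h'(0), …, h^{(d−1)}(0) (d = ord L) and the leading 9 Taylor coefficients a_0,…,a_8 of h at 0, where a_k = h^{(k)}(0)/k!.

L = (-2 - 2·x)·Dx + (1 + 4·x + 2·x^2)·Dx^2  (order 2).
h: a_k = 0, -3, -3, 1, -3/2, 27/10, -11/2, 171/14, -231/8, …
ICs: h(0) = 0, h′(0) = -3.

f: a_k = -3, -3, 3/2, -3/2, 15/8, -21/8, 63/16, -99/16, 1287/128, …
h₀=f(r): pull back L_f along r ⇒ L₀.
h=∫₀ˣh₀: take L = L₀·Dx.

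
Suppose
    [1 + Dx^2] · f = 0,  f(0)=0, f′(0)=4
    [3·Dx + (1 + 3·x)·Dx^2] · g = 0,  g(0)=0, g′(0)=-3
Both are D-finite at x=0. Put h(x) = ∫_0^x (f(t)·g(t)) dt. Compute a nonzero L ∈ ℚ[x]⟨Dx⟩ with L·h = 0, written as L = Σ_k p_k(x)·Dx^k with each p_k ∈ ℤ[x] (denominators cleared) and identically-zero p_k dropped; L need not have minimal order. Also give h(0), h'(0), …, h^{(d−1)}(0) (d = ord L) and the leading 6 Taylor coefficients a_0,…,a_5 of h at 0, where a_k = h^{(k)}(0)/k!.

f: a_k = 0, 4, 0, -2/3, 0, 1/30, …
g: a_k = 0, -3, 9/2, -9, 81/4, -243/5, …
Product ⇒ symmetric product L₀, ord ≤ 4.
h=∫h₀ ⇒ L = L₀·Dx.
L = (-203 - 222·x - 189·x^2 + 432·x^3 + 324·x^4)·Dx + (-84 - 108·x + 648·x^2 + 648·x^3)·Dx^2 + (-208 - 228·x - 54·x^2 + 864·x^3 + 648·x^4)·Dx^3 + (-84 - 108·x + 648·x^2 + 648·x^3)·Dx^4 + (-5 - 6·x + 135·x^2 + 432·x^3 + 324·x^4)·Dx^5  (order 5).
h: a_k = 0, 0, 0, -4, 9/2, -34/5, …
ICs: h(0) = 0, h′(0) = 0, h′′(0) = 0, h′′′(0) = -24, h′′′′(0) = 108.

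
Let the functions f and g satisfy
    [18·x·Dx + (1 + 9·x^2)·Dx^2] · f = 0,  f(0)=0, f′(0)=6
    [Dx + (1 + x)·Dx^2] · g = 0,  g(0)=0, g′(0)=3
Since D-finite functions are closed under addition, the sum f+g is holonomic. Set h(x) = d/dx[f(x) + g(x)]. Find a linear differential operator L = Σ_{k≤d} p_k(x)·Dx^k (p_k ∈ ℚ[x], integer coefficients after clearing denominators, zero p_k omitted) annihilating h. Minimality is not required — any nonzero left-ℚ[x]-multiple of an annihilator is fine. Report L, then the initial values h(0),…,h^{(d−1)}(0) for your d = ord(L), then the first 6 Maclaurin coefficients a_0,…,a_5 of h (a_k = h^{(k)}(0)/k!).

f: a_k = 0, 6, 0, -18, 0, 486/5, …
g: a_k = 0, 3, -3/2, 1, -3/4, 3/5, …
Weyl lclm of L_f,L_g ⇒ L₀ (ord ≤ 4).
Differentiate: ansatz ord ≤ ord L₀ ⇒ L.
L = (-18 - 54·x + 486·x^2 + 162·x^3) + (-20 - 36·x + 432·x^2 + 972·x^3 + 324·x^4)·Dx + (-1 + 17·x + 18·x^2 + 162·x^3 + 243·x^4 + 81·x^5)·Dx^2  (order 2).
h: a_k = 9, -3, -51, -3, 489, -3, …
ICs: h(0) = 9, h′(0) = -3.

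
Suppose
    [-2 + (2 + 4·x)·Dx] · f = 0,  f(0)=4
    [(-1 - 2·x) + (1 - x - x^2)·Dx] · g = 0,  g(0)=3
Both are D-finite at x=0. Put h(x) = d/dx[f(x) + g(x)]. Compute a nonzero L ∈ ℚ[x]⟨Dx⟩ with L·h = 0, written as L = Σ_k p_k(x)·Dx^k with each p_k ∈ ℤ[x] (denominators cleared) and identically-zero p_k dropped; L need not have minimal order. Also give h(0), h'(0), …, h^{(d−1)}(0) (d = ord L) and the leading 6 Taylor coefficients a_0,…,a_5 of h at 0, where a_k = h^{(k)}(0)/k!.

L = (-6 - 18·x - 24·x^2 - 12·x^3 - 6·x^4) + (-3 - 24·x - 63·x^2 - 72·x^3 - 45·x^4 - 18·x^5)·Dx + (1 + 4·x + 3·x^2 - 6·x^3 - 13·x^4 - 12·x^5 - 4·x^6)·Dx^2  (order 2).
h: a_k = 7, 8, 33, 50, 275/2, 405/2, …
ICs: h(0) = 7, h′(0) = 8.

f: a_k = 4, 4, -2, 2, -5/2, 7/2, …
g: a_k = 3, 3, 6, 9, 15, 24, …
Sum ⇒ L₀ = lclm(L_f,L_g) in ℚ(x)⟨Dx⟩.
h₀' ⇒ L via d/dx closure of L₀.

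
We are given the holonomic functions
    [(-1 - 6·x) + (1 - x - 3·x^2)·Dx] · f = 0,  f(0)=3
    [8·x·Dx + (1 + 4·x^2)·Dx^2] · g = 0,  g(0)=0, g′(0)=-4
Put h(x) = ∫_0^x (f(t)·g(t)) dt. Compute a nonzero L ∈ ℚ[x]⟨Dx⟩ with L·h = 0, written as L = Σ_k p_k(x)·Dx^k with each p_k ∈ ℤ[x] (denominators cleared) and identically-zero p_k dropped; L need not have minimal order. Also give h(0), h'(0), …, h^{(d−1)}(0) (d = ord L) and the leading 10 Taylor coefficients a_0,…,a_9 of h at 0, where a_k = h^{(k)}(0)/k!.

f: a_k = 3, 3, 12, 21, 57, 120, 291, 651, 1524, 3477, …
g: a_k = 0, -4, 0, 16/3, 0, -64/5, 0, 256/7, 0, -1024/9, …
Sym-product of L_f,L_g gives L₀ (≤ ord 2).
Integrate: L := L₀·Dx.
L = (6 + 8·x + 72·x^2)·Dx + (2 + 4·x + 16·x^2 + 72·x^3)·Dx^2 + (-1 + x - x^2 + 4·x^3 + 12·x^4)·Dx^3  (order 3).
h: a_k = 0, 0, -6, -4, -8, -68/5, -506/15, -2032/35, -7909/70, -74308/315, …
ICs: h(0) = 0, h′(0) = 0, h′′(0) = -12.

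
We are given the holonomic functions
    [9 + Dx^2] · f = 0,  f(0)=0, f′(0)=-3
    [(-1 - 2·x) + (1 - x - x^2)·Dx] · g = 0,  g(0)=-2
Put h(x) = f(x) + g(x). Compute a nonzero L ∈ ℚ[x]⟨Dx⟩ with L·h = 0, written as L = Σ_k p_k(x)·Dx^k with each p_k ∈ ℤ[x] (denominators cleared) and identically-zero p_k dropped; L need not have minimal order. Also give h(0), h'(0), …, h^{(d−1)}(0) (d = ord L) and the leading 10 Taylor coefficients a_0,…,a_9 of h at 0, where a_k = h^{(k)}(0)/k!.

L = (-243 - 432·x + 81·x^2 - 216·x^3 - 405·x^4 - 162·x^5) + (117 - 225·x - 36·x^2 + 297·x^3 - 54·x^4 - 243·x^5 - 81·x^6)·Dx + (-27 - 48·x + 9·x^2 - 24·x^3 - 45·x^4 - 18·x^5)·Dx^2 + (13 - 25·x - 4·x^2 + 33·x^3 - 6·x^4 - 27·x^5 - 9·x^6)·Dx^3  (order 3).
h: a_k = -2, -5, -4, -3/2, -10, -721/40, -26, -23277/560, -68, -493043/4480, …
ICs: h(0) = -2, h′(0) = -5, h′′(0) = -8.

f: a_k = 0, -3, 0, 9/2, 0, -81/40, 0, 243/560, 0, -243/4480, …
g: a_k = -2, -2, -4, -6, -10, -16, -26, -42, -68, -110, …
Weyl lclm of L_f,L_g ⇒ L₀ (ord ≤ 3).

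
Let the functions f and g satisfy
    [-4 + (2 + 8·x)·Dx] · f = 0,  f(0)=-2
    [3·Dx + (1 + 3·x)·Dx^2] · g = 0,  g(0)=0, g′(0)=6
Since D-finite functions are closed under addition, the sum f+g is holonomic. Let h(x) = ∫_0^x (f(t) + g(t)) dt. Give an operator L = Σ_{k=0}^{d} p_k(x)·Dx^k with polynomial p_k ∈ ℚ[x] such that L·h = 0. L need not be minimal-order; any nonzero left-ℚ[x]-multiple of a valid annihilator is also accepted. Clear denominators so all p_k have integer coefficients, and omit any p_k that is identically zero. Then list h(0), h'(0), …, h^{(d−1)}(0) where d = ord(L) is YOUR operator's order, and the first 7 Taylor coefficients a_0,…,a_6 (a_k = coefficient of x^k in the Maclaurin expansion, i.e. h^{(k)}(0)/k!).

L = 36·x·Dx^2 + (6 + 72·x + 180·x^2)·Dx^3 + (1 + 13·x + 54·x^2 + 72·x^3)·Dx^4  (order 4).
h: a_k = 0, -2, 1, -5/3, 5/2, -41/10, 103/15, …
ICs: h(0) = 0, h′(0) = -2, h′′(0) = 2, h′′′(0) = -10.

f: a_k = -2, -4, 4, -8, 20, -56, 168, …
g: a_k = 0, 6, -9, 18, -81/2, 486/5, -243, …
L₀ := lclm(L_f,L_g); ord L₀ ≤ 1+2.
h=∫h₀ ⇒ L = L₀·Dx.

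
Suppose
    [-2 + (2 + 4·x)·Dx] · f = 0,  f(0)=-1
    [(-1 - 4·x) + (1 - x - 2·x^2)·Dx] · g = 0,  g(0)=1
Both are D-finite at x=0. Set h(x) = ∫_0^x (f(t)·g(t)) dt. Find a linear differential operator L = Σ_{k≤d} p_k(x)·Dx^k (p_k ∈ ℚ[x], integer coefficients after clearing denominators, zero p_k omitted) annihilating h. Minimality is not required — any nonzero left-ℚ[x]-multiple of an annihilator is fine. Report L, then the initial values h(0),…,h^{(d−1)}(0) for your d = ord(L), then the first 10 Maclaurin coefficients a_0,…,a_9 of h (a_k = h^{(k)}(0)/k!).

L = (2 + 5·x + 6·x^2)·Dx + (-1 - x + 4·x^2 + 4·x^3)·Dx^2  (order 2).
h: a_k = 0, -1, -1, -7/6, -2, -23/8, -125/24, -939/112, -493/32, -30371/1152, …
ICs: h(0) = 0, h′(0) = -1.

f: a_k = -1, -1, 1/2, -1/2, 5/8, -7/8, 21/16, -33/16, 429/128, -715/128, …
g: a_k = 1, 1, 3, 5, 11, 21, 43, 85, 171, 341, …
Sym-product of L_f,L_g gives L₀ (≤ ord 1).
h=∫₀ˣh₀: take L = L₀·Dx.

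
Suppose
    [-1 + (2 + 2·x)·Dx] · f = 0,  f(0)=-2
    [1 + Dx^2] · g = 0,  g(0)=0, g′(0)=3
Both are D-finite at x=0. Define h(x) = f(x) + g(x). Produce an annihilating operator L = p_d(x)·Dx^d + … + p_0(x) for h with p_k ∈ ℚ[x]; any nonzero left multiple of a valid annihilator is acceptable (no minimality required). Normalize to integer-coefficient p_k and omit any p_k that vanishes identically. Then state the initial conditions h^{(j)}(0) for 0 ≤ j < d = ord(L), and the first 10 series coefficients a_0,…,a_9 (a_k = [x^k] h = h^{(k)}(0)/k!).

f: a_k = -2, -1, 1/4, -1/8, 5/64, -7/128, 21/512, -33/1024, 429/16384, -715/32768, …
g: a_k = 0, 3, 0, -1/2, 0, 1/40, 0, -1/1680, 0, 1/120960, …
Weyl lclm of L_f,L_g ⇒ L₀ (ord ≤ 3).
L = (-7 - 8·x - 4·x^2) + (6 + 22·x + 24·x^2 + 8·x^3)·Dx + (-7 - 8·x - 4·x^2)·Dx^2 + (6 + 22·x + 24·x^2 + 8·x^3)·Dx^3  (order 3).
h: a_k = -2, 2, 1/4, -5/8, 5/64, -19/640, 21/512, -3529/107520, 429/16384, -675419/30965760, …
ICs: h(0) = -2, h′(0) = 2, h′′(0) = 1/2.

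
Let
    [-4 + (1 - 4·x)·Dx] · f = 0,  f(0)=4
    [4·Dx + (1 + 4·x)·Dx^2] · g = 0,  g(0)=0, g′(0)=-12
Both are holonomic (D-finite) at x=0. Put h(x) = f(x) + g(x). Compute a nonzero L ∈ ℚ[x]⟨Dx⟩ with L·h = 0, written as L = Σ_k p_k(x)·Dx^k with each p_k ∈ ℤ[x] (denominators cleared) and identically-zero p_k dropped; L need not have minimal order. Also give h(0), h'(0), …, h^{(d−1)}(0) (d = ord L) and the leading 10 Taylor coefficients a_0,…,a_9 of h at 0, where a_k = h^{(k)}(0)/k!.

f: a_k = 4, 16, 64, 256, 1024, 4096, 16384, 65536, 262144, 1048576, …
g: a_k = 0, -12, 24, -64, 192, -3072/5, 2048, -49152/7, 24576, -262144/3, …
Weyl lclm of L_f,L_g ⇒ L₀ (ord ≤ 3).
L = (160 + 128·x)·Dx + (16 + 256·x + 256·x^2)·Dx^2 + (-3 - 4·x + 48·x^2 + 64·x^3)·Dx^3  (order 3).
h: a_k = 4, 4, 88, 192, 1216, 17408/5, 18432, 409600/7, 286720, 2883584/3, …
ICs: h(0) = 4, h′(0) = 4, h′′(0) = 176.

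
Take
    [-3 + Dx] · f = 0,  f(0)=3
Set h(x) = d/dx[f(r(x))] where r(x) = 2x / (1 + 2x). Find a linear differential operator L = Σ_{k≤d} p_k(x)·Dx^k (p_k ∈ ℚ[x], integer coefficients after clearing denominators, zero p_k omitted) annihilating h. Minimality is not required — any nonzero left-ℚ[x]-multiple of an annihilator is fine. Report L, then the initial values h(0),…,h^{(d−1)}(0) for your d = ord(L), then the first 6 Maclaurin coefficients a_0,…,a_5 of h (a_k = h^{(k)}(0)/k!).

L = (2 - 8·x) + (-1 - 4·x - 4·x^2)·Dx  (order 1).
h: a_k = 18, 36, -108, 72, 252, -4968/5, …
ICs: h(0) = 18.

f: a_k = 3, 9, 27/2, 27/2, 81/8, 243/40, …
Change of var in L_f (x↦r) gives L₀.
h=h₀': d/dx-closure on L₀ ⇒ L.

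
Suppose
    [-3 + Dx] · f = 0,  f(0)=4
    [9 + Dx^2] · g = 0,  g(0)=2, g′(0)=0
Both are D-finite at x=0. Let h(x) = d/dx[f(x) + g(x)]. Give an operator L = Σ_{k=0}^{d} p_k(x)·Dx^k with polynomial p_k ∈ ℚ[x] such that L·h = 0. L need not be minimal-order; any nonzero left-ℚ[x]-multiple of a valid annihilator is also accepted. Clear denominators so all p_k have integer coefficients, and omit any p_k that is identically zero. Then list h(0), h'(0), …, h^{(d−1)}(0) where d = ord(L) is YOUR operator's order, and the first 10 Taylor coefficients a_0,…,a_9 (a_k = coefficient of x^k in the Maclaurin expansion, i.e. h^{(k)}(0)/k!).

L = 27 - 9·Dx + 3·Dx^2 - Dx^3  (order 3).
h: a_k = 12, 18, 54, 81, 81/2, 243/20, 243/20, 2187/280, 2187/1120, 729/2240, …
ICs: h(0) = 12, h′(0) = 18, h′′(0) = 108.

f: a_k = 4, 12, 18, 18, 27/2, 81/10, 81/20, 243/140, 729/1120, 243/1120, …
g: a_k = 2, 0, -9, 0, 27/4, 0, -81/40, 0, 729/2240, 0, …
f+g: L₀ = lclm(L_f,L_g), ord ≤ 1+2.
h₀' ⇒ L via d/dx closure of L₀.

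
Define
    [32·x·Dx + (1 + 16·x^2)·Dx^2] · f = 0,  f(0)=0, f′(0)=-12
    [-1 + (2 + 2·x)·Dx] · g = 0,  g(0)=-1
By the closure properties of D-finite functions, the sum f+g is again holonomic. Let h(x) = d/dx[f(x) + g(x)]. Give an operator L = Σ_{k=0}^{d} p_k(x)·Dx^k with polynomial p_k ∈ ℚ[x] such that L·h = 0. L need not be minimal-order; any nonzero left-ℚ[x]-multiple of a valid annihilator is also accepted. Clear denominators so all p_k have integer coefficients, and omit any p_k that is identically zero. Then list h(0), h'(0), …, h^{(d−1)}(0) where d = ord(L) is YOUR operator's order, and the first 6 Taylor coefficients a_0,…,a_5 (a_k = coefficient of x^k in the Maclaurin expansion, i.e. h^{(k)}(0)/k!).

L = (-64 - 160·x + 3072·x^2 + 1536·x^3) + (-131 - 256·x + 5920·x^2 + 12288·x^3 + 5376·x^4)·Dx + (-2 + 126·x + 192·x^2 + 2112·x^3 + 3584·x^4 + 1536·x^5)·Dx^2  (order 2).
h: a_k = -25/2, 1/4, 3069/16, 5/32, -786467/256, 63/512, …
ICs: h(0) = -25/2, h′(0) = 1/4.

f: a_k = 0, -12, 0, 64, 0, -3072/5, …
g: a_k = -1, -1/2, 1/8, -1/16, 5/128, -7/256, …
Weyl lclm of L_f,L_g ⇒ L₀ (ord ≤ 3).
Differentiate: ansatz ord ≤ ord L₀ ⇒ L.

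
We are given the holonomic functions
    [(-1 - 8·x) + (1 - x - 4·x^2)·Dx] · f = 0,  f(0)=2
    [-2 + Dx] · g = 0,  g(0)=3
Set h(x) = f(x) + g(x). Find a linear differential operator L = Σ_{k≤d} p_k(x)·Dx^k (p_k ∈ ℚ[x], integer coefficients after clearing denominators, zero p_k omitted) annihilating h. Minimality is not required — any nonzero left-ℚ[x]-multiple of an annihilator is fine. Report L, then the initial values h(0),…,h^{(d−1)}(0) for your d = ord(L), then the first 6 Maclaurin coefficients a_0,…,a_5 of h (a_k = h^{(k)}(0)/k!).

L = (-16 - 20·x - 240·x^2 - 128·x^3) + (6 + 32·x + 124·x^2 - 32·x^3 - 64·x^4)·Dx + (1 - 11·x - 2·x^2 + 48·x^3 + 32·x^4)·Dx^2  (order 2).
h: a_k = 5, 8, 16, 22, 60, 654/5, …
ICs: h(0) = 5, h′(0) = 8.

f: a_k = 2, 2, 10, 18, 58, 130, …
g: a_k = 3, 6, 6, 4, 2, 4/5, …
Weyl lclm of L_f,L_g ⇒ L₀ (ord ≤ 2).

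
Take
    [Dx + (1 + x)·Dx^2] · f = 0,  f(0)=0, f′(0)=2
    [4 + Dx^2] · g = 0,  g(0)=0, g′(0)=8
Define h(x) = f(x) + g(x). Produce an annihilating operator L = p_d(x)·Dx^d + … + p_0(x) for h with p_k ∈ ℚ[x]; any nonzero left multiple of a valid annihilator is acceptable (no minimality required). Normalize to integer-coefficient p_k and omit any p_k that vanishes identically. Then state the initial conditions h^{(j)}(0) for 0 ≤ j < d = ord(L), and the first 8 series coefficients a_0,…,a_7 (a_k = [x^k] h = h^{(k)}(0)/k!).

L = (20 + 16·x + 8·x^2)·Dx + (12 + 28·x + 24·x^2 + 8·x^3)·Dx^2 + (5 + 4·x + 2·x^2)·Dx^3 + (3 + 7·x + 6·x^2 + 2·x^3)·Dx^4  (order 4).
h: a_k = 0, 10, -1, -14/3, -1/2, 22/15, -1/3, 58/315, …
ICs: h(0) = 0, h′(0) = 10, h′′(0) = -2, h′′′(0) = -28.

f: a_k = 0, 2, -1, 2/3, -1/2, 2/5, -1/3, 2/7, …
g: a_k = 0, 8, 0, -16/3, 0, 16/15, 0, -32/315, …
L₀ := lclm(L_f,L_g); ord L₀ ≤ 2+2.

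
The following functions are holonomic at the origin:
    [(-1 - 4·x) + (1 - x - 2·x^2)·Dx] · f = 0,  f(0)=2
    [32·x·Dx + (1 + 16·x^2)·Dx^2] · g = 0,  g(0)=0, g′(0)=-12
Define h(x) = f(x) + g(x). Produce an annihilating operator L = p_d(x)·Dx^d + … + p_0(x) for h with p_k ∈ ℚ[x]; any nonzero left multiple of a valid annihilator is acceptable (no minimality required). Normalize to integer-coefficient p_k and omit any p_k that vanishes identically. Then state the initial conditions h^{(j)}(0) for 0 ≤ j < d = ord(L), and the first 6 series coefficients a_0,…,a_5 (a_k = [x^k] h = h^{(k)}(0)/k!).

L = (-96 + 384·x + 6912·x^2 + 15360·x^3 + 40704·x^4 + 12288·x^6)·Dx + (31 + 104·x - 392·x^2 + 736·x^3 + 14912·x^4 + 27904·x^5 + 3072·x^6 + 12288·x^7)·Dx^2 + (-3 - 19·x - 128·x^2 - 152·x^3 - 1128·x^4 + 2496·x^5 + 2560·x^6 + 1024·x^7 + 2048·x^8)·Dx^3  (order 3).
h: a_k = 2, -10, 6, 74, 22, -2862/5, …
ICs: h(0) = 2, h′(0) = -10, h′′(0) = 12.

f: a_k = 2, 2, 6, 10, 22, 42, …
g: a_k = 0, -12, 0, 64, 0, -3072/5, …
Weyl lclm of L_f,L_g ⇒ L₀ (ord ≤ 3).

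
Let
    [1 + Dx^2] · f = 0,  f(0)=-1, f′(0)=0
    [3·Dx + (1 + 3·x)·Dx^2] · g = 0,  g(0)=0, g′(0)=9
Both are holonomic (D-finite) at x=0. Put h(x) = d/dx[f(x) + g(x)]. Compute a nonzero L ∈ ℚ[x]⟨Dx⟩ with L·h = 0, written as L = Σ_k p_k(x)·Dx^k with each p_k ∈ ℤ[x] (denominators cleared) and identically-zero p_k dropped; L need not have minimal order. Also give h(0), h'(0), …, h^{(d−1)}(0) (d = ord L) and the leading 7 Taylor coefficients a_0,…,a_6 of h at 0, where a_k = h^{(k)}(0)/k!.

f: a_k = -1, 0, 1/2, 0, -1/24, 0, 1/720, …
g: a_k = 0, 9, -27/2, 27, -243/4, 729/5, -729/2, …
h₀=f+g: left-lcm gives L₀, ord ≤ 4.
Derive L from L₀ (diff closure).
L = (165 + 18·x + 27·x^2) + (19 + 63·x + 27·x^2 + 27·x^3)·Dx + (165 + 18·x + 27·x^2)·Dx^2 + (19 + 63·x + 27·x^2 + 27·x^3)·Dx^3  (order 3).
h: a_k = 9, -26, 81, -1459/6, 729, -262439/120, 6561, …
ICs: h(0) = 9, h′(0) = -26, h′′(0) = 162.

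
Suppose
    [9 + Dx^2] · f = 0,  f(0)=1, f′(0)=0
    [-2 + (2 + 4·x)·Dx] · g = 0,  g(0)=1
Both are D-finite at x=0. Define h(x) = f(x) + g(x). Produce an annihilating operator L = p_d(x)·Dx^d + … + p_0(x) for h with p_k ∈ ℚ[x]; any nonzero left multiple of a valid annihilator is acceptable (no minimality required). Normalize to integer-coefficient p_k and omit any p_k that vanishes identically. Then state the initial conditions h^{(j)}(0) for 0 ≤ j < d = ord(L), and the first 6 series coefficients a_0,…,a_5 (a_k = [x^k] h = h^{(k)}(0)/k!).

L = (-54 - 162·x - 162·x^2) + (36 + 234·x + 486·x^2 + 324·x^3)·Dx + (-6 - 18·x - 18·x^2)·Dx^2 + (4 + 26·x + 54·x^2 + 36·x^3)·Dx^3  (order 3).
h: a_k = 2, 1, -5, 1/2, 11/4, 7/8, …
ICs: h(0) = 2, h′(0) = 1, h′′(0) = -10.

f: a_k = 1, 0, -9/2, 0, 27/8, 0, …
g: a_k = 1, 1, -1/2, 1/2, -5/8, 7/8, …
Sum ⇒ L₀ = lclm(L_f,L_g) in ℚ(x)⟨Dx⟩.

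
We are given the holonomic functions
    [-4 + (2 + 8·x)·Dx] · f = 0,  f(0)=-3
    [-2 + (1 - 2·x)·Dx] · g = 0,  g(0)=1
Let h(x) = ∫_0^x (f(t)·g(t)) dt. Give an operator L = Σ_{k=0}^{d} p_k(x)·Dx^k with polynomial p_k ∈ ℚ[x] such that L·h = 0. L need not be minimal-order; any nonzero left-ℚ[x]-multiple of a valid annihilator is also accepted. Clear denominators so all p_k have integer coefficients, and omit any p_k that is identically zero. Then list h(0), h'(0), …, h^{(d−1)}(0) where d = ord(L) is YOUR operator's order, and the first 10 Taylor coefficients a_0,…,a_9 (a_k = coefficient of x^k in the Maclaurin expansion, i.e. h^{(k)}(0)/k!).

f: a_k = -3, -6, 6, -12, 30, -84, 252, -792, 2574, -8580, …
g: a_k = 1, 2, 4, 8, 16, 32, 64, 128, 256, 512, …
L₀ := L_f ⊗_s L_g (sym. prod.), ord ≤ 1.
Integrate: L := L₀·Dx.
L = (4 + 4·x)·Dx + (-1 - 2·x + 8·x^2)·Dx^2  (order 2).
h: a_k = 0, -3, -6, -6, -12, -66/5, -36, -180/7, -144, 30, …
ICs: h(0) = 0, h′(0) = -3.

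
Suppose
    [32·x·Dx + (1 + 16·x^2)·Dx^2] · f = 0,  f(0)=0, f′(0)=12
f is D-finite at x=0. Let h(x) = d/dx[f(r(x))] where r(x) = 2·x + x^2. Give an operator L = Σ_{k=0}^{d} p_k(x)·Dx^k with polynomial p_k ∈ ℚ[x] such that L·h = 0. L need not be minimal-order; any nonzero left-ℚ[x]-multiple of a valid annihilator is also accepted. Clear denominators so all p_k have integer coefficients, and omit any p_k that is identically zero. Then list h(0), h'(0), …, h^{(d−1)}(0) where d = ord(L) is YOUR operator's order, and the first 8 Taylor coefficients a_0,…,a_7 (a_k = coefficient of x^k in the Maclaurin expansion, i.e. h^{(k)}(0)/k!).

L = (-1 + 128·x + 256·x^2 + 192·x^3 + 48·x^4) + (1 + x + 64·x^2 + 128·x^3 + 80·x^4 + 16·x^5)·Dx  (order 1).
h: a_k = 24, 24, -1536, -3072, 96384, 294528, -5947392, -24969216, …
ICs: h(0) = 24.

f: a_k = 0, 12, 0, -64, 0, 3072/5, 0, -49152/7, …
Substitute x→r, Dx→(1/r')Dx; clear ⇒ L₀.
Differentiate: ansatz ord ≤ ord L₀ ⇒ L.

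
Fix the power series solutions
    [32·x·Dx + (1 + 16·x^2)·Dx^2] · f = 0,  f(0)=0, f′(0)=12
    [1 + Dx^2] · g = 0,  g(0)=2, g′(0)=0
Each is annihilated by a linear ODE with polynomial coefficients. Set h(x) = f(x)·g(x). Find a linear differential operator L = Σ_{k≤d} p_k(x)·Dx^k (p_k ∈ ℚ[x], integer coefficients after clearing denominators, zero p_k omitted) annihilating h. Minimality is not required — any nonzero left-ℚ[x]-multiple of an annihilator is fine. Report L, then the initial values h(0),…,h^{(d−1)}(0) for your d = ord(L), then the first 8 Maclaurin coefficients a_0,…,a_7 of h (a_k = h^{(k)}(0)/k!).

L = (1105 + 51776·x^2 + 22016·x^4 + 16384·x^6 + 65536·x^8) + (2112·x + 35840·x^3 + 49152·x^5 + 262144·x^7)·Dx + (1122 + 52352·x^2 + 27648·x^4 + 32768·x^6 + 131072·x^8)·Dx^2 + (2112·x + 35840·x^3 + 49152·x^5 + 262144·x^7)·Dx^3 + (17 + 576·x^2 + 5632·x^4 + 16384·x^6 + 65536·x^8)·Dx^4  (order 4).
h: a_k = 0, 24, 0, -140, 0, 6469/5, 0, -3079271/210, …
ICs: h(0) = 0, h′(0) = 24, h′′(0) = 0, h′′′(0) = -840.

f: a_k = 0, 12, 0, -64, 0, 3072/5, 0, -49152/7, …
g: a_k = 2, 0, -1, 0, 1/12, 0, -1/360, 0, …
Sym-product of L_f,L_g gives L₀ (≤ ord 4).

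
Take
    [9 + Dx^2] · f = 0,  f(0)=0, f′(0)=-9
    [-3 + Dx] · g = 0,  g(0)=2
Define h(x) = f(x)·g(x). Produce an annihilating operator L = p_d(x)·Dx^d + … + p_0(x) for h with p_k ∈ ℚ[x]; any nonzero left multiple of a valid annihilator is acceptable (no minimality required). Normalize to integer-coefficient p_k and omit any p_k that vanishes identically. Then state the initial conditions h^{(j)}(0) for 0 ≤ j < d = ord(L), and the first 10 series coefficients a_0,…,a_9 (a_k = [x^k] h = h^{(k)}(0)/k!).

f: a_k = 0, -9, 0, 27/2, 0, -243/40, 0, 729/560, 0, -729/4480, …
g: a_k = 2, 6, 9, 9, 27/4, 81/20, 81/40, 243/280, 729/2240, 243/2240, …
Product ⇒ symmetric product L₀, ord ≤ 2.
L = 18 - 6·Dx + Dx^2  (order 2).
h: a_k = 0, -18, -54, -54, 0, 243/5, 243/5, 729/35, 0, -729/140, …
ICs: h(0) = 0, h′(0) = -18.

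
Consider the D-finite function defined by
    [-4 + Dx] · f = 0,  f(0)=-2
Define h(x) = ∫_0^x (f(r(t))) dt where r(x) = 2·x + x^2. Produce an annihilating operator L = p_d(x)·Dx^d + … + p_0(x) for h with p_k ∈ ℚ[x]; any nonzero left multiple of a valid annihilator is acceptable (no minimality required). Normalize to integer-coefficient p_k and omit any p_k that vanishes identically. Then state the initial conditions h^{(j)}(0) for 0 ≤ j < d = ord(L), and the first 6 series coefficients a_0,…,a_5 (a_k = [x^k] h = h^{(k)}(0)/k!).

f: a_k = -2, -8, -16, -64/3, -64/3, -256/15, …
L₀ from L_f via x↦r, Dx↦r'^{-1}Dx.
h=∫h₀ ⇒ L = L₀·Dx.
L = (-8 - 8·x)·Dx + Dx^2  (order 2).
h: a_k = 0, -2, -8, -24, -176/3, -368/3, …
ICs: h(0) = 0, h′(0) = -2.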